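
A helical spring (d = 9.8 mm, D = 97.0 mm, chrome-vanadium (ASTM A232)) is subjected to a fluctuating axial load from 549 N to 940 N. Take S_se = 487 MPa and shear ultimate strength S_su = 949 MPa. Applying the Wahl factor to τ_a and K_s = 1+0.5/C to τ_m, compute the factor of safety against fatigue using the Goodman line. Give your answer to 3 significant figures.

2.97

C = D/d = 97.0/9.8 = 9.8980; K_W = (4C−1)/(4C−4)+0.615/C = 1.1464; K_s = 1+0.5/C = 1.0505
F_a = (F_max−F_min)/2 = 195.5 N; F_m = (F_max+F_min)/2 = 744.5 N
τ_a = K_W·8F_aD/(πd³) = 1.1464 × 51.307 = 58.82 MPa
τ_m = K_s·8F_mD/(πd³) = 1.0505 × 195.39 = 205.26 MPa
Goodman: 1/n_f = τ_a/S_se + τ_m/S_su = 58.82/487 + 205.26/949 = 0.12078 + 0.21629 = 0.33707
n_f = 1/0.33707 = 2.967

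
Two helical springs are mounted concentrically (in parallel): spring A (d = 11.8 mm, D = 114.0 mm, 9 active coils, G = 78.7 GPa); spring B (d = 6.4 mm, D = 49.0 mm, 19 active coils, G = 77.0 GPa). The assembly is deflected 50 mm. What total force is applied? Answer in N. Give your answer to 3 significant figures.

1080 N

k_A = Gd⁴/(8D³N_a) = (78.7×10³)(11.8⁴)/(8·114.0³·9) = 14.304 N/mm
k_B = Gd⁴/(8D³N_a) = (77.0×10³)(6.4⁴)/(8·49.0³·19) = 7.224 N/mm
Parallel: k_eq = 14.304 + 7.224 = 21.528 N/mm
F = k_eq·δ = 21.528·50 = 1076.4 N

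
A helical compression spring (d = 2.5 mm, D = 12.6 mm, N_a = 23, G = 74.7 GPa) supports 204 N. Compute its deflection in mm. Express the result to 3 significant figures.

25.7 mm

k = Gd⁴/(8D³N_a) = (74.7×10³)(2.5⁴)/(8·12.6³·23) = 7.9278 N/mm
δ = F/k = 204 / 7.9278 = 25.732 mm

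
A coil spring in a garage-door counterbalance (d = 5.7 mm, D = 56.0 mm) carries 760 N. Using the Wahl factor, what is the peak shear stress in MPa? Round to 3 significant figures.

Spring index C = D/d = 56.0/5.7 = 9.8246
K_W = (4C−1)/(4C−4) + 0.615/C = 38.298/35.298 + 0.0626 = 1.1476
τ₀ = 8FD/(πd³) = 8·760·56.0/(π·5.7³) = 340480/581.8 = 585.22 MPa
τ_max = K·τ₀ = 1.1476 × 585.22 = 671.59 MPa

672 MPa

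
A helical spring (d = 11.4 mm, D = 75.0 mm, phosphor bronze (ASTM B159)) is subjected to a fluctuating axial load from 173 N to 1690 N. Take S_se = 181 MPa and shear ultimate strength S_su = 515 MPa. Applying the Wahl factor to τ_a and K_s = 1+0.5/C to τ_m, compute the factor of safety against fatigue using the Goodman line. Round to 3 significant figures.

1.09

C = D/d = 75.0/11.4 = 6.5789; K_W = (4C−1)/(4C−4)+0.615/C = 1.2279; K_s = 1+0.5/C = 1.0760
F_a = (F_max−F_min)/2 = 758.5 N; F_m = (F_max+F_min)/2 = 931.5 N
τ_a = K_W·8F_aD/(πd³) = 1.2279 × 97.778 = 120.06 MPa
τ_m = K_s·8F_mD/(πd³) = 1.0760 × 120.08 = 129.21 MPa
Goodman: 1/n_f = τ_a/S_se + τ_m/S_su = 120.06/181 + 129.21/515 = 0.66333 + 0.25089 = 0.91422
n_f = 1/0.91422 = 1.094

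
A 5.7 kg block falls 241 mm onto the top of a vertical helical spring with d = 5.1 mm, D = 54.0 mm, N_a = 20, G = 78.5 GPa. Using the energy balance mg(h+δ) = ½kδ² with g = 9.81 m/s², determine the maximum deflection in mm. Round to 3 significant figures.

k = Gd⁴/(8D³N_a) = (78.5×10³)(5.1⁴)/(8·54.0³·20) = 2.1079 N/mm
W = mg = 5.7 × 9.81 = 55.917 N
½kδ² − Wδ − Wh = 0 → δ = (W + √(W² + 2kWh))/k
δ = (55.917 + √(3126.7 + 56812))/2.1079 = (55.917 + 244.82)/2.1079 = 142.67 mm

143 mm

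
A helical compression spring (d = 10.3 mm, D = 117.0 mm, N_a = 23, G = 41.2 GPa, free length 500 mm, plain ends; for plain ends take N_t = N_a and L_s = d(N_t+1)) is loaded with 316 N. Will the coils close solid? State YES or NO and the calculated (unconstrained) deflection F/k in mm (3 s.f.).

k = Gd⁴/(8D³N_a) = (41.2×10³)(10.3⁴)/(8·117.0³·23) = 1.5735 N/mm
N_t = 23; L_s = 10.3·24 = 247.2 mm; δ_solid = L₀ − L_s = 500 − 247.2 = 252.8 mm
δ = F/k = 316/1.5735 = 200.82 mm
δ < δ_solid → spring does not go solid

NO, δ = 201 mm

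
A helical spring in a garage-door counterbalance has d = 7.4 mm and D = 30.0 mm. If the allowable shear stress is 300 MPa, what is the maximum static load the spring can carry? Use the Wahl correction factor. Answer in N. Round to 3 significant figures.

1140 N

C = D/d = 30.0/7.4 = 4.0541
K_W = (4C−1)/(4C−4) + 0.615/C = 15.216/12.216 + 0.1517 = 1.3973
τ_max = K·8FD/(πd³) → F_max = τ_allow·πd³/(8DK)
F_max = 300·π·7.4³/(8·30.0·1.3973) = 3.8191e+05/335.35 = 1138.9 N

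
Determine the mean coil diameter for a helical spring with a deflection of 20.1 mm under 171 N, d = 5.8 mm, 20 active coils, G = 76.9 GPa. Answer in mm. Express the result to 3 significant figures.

Required rate k = F/δ = 171/20.1 = 8.5075 N/mm
D = (Gd⁴/(8N_a·k))^(1/3) = (76.9×10³·5.8⁴/(8·20·8.5075))^(1/3)
  = (63932)^(1/3) = 39.9858 mm

40.0 mm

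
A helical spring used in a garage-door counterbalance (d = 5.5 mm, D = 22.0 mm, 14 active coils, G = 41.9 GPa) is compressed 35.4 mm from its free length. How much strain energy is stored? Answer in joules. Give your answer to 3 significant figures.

20.1 J

k = Gd⁴/(8D³N_a) = (41.9×10³)(5.5⁴)/(8·22.0³·14) = 32.15 N/mm
U = ½kδ² = 0.5 × 32.15 × 35.4² = 20144 N·mm = 20.144 J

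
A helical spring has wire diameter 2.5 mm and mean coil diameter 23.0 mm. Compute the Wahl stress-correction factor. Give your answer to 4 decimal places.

C = D/d = 23.0/2.5 = 9.2000
K_W = (4C−1)/(4C−4) + 0.615/C = 35.800/32.800 + 0.0668 = 1.1583

1.1583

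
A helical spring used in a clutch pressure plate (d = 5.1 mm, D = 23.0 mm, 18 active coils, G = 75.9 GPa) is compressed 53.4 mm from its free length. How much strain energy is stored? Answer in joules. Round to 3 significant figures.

k = Gd⁴/(8D³N_a) = (75.9×10³)(5.1⁴)/(8·23.0³·18) = 29.307 N/mm
U = ½kδ² = 0.5 × 29.307 × 53.4² = 41786 N·mm = 41.786 J

41.8 J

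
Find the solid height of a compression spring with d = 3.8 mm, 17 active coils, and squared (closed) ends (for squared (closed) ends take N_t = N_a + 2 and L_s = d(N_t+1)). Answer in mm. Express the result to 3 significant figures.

76.0 mm

squared (closed) ends: N_t = N_a + 2 = 17 + 2 = 19
L_s = d·(N_t+1) = 3.8 × 20 = 76 mm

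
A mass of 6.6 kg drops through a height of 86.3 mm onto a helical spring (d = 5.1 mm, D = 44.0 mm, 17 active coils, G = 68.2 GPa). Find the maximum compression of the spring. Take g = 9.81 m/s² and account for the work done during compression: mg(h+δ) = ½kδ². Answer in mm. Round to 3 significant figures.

71.7 mm

k = Gd⁴/(8D³N_a) = (68.2×10³)(5.1⁴)/(8·44.0³·17) = 3.9826 N/mm
W = mg = 6.6 × 9.81 = 64.746 N
½kδ² − Wδ − Wh = 0 → δ = (W + √(W² + 2kWh))/k
δ = (64.746 + √(4192 + 44506.3))/3.9826 = (64.746 + 220.68)/3.9826 = 71.667 mm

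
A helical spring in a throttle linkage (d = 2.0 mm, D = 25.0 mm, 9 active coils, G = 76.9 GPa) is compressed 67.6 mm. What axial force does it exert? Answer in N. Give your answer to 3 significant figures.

k = Gd⁴/(8D³N_a) = (76.9×10³)(2.0⁴)/(8·25.0³·9) = 1.0937 N/mm
F = k·δ = 1.0937 × 67.6 = 73.933 N

73.9 N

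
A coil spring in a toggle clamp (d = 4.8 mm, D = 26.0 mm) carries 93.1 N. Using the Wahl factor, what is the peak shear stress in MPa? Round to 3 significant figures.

71.5 MPa

Spring index C = D/d = 26.0/4.8 = 5.4167
K_W = (4C−1)/(4C−4) + 0.615/C = 20.667/17.667 + 0.1135 = 1.2833
τ₀ = 8FD/(πd³) = 8·93.1·26.0/(π·4.8³) = 19364.8/347.44 = 55.736 MPa
τ_max = K·τ₀ = 1.2833 × 55.736 = 71.529 MPa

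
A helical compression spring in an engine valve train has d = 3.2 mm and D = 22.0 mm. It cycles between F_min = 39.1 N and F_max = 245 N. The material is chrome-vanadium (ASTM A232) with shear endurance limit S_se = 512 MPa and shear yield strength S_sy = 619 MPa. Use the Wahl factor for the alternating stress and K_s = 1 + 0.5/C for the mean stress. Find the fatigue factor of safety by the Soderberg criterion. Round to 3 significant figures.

1.19

C = D/d = 22.0/3.2 = 6.8750; K_W = (4C−1)/(4C−4)+0.615/C = 1.2171; K_s = 1+0.5/C = 1.0727
F_a = (F_max−F_min)/2 = 102.95 N; F_m = (F_max+F_min)/2 = 142.05 N
τ_a = K_W·8F_aD/(πd³) = 1.2171 × 176.01 = 214.23 MPa
τ_m = K_s·8F_mD/(πd³) = 1.0727 × 242.86 = 260.52 MPa
Soderberg: 1/n_f = τ_a/S_se + τ_m/S_sy = 214.23/512 + 260.52/619 = 0.41841 + 0.42087 = 0.83928
n_f = 1/0.83928 = 1.191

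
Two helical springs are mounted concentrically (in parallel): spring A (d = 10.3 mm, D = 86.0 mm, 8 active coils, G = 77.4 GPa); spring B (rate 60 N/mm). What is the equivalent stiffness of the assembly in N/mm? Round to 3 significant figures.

81.4 N/mm

k_A = Gd⁴/(8D³N_a) = (77.4×10³)(10.3⁴)/(8·86.0³·8) = 21.4 N/mm
Parallel: k_eq = 21.4 + 60 = 81.4 N/mm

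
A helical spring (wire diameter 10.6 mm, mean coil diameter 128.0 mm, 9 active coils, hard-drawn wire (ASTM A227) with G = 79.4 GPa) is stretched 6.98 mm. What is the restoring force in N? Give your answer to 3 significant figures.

k = Gd⁴/(8D³N_a) = (79.4×10³)(10.6⁴)/(8·128.0³·9) = 6.6387 N/mm
F = k·δ = 6.6387 × 6.98 = 46.338 N

46.3 N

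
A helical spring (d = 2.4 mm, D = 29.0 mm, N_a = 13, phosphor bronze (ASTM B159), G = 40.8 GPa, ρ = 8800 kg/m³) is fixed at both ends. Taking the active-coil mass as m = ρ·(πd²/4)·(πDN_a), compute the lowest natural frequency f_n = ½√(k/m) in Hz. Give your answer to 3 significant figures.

53.2 Hz

k = Gd⁴/(8D³N_a) = (40.8×10³)(2.4⁴)/(8·29.0³·13) = 0.53368 N/mm = 533.68 N/m
Wire length L = πDN_a = π·29.0·13 = 1184.4 mm
m = ρ·(πd²/4)·L = 8800 × 4.5239×10⁻⁶ m² × 1.1844 m = 0.04715 kg
f_n = ½√(k/m) = 0.5·√(533.68/0.04715) = 0.5·√(11319) = 53.194 Hz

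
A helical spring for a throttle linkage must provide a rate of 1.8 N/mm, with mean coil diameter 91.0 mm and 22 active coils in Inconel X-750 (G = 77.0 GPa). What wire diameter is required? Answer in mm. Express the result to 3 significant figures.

7.46 mm

d = (8D³N_a·k / G)^(1/4) = (8·91.0³·22·1.8 / (77.0×10³))^0.25
  = (3100.4)^0.25 = 7.4620 mm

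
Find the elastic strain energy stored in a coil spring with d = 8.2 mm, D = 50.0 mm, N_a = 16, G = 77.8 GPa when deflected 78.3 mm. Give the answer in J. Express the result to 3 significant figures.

67.4 J

k = Gd⁴/(8D³N_a) = (77.8×10³)(8.2⁴)/(8·50.0³·16) = 21.984 N/mm
U = ½kδ² = 0.5 × 21.984 × 78.3² = 67392 N·mm = 67.392 J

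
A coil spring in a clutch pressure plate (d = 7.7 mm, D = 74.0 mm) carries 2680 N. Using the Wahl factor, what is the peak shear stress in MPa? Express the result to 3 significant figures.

Spring index C = D/d = 74.0/7.7 = 9.6104
K_W = (4C−1)/(4C−4) + 0.615/C = 37.442/34.442 + 0.0640 = 1.1511
τ₀ = 8FD/(πd³) = 8·2680·74.0/(π·7.7³) = 1.58656e+06/1434.2 = 1106.2 MPa
τ_max = K·τ₀ = 1.1511 × 1106.2 = 1273.3 MPa

1270 MPa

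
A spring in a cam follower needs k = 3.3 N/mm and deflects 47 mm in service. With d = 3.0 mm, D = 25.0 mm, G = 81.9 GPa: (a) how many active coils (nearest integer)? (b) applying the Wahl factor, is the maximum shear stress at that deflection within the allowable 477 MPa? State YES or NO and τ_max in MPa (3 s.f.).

N_a = Gd⁴/(8D³k) = (81.9×10³)(3.0⁴)/(8·25.0³·3.3) = 16.08 → N_a = 16
Actual rate k = Gd⁴/(8D³·16) = 3.3169 N/mm
Working load F = kδ = 3.3169·47 = 155.9 N
C = 25.0/3.0 = 8.3333; K_W = (4C−1)/(4C−4)+0.615/C = 1.1761
τ_max = K_W·8FD/(πd³) = 1.1761·367.58 = 432.3 MPa
τ_max ≤ 477 MPa → acceptable

(a) 16 coils; (b) YES, τ_max = 432 MPa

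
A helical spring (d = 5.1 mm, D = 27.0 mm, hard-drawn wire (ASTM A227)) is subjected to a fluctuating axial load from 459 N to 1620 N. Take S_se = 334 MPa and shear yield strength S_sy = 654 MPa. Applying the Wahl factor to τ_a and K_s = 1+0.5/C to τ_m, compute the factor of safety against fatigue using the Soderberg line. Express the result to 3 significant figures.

0.484

C = D/d = 27.0/5.1 = 5.2941; K_W = (4C−1)/(4C−4)+0.615/C = 1.2908; K_s = 1+0.5/C = 1.0944
F_a = (F_max−F_min)/2 = 580.5 N; F_m = (F_max+F_min)/2 = 1039.5 N
τ_a = K_W·8F_aD/(πd³) = 1.2908 × 300.88 = 388.39 MPa
τ_m = K_s·8F_mD/(πd³) = 1.0944 × 538.79 = 589.67 MPa
Soderberg: 1/n_f = τ_a/S_se + τ_m/S_sy = 388.39/334 + 589.67/654 = 1.16283 + 0.90164 = 2.0645
n_f = 1/2.0645 = 0.4844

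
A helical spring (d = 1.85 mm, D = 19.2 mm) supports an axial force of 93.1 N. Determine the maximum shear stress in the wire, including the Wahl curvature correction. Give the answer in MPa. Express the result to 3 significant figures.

Spring index C = D/d = 19.2/1.85 = 10.3784
K_W = (4C−1)/(4C−4) + 0.615/C = 40.514/37.514 + 0.0593 = 1.1392
τ₀ = 8FD/(πd³) = 8·93.1·19.2/(π·1.85³) = 14300.2/19.891 = 718.91 MPa
τ_max = K·τ₀ = 1.1392 × 718.91 = 819.01 MPa

819 MPa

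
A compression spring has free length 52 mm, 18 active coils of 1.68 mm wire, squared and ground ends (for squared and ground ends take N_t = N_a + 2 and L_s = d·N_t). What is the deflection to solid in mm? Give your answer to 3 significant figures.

18.4 mm

N_t = 20; L_s = 1.68·20 = 33.6 mm
δ_solid = L₀ − L_s = 52 − 33.6 = 18.4 mm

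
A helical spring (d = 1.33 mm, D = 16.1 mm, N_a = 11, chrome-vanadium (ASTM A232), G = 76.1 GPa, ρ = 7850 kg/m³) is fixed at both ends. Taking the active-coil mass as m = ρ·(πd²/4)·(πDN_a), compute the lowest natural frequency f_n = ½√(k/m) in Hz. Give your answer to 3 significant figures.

k = Gd⁴/(8D³N_a) = (76.1×10³)(1.33⁴)/(8·16.1³·11) = 0.64838 N/mm = 648.38 N/m
Wire length L = πDN_a = π·16.1·11 = 556.38 mm
m = ρ·(πd²/4)·L = 7850 × 1.3893×10⁻⁶ m² × 0.55638 m = 0.0060678 kg
f_n = ½√(k/m) = 0.5·√(648.38/0.0060678) = 0.5·√(1.0686e+05) = 163.44 Hz

163 Hz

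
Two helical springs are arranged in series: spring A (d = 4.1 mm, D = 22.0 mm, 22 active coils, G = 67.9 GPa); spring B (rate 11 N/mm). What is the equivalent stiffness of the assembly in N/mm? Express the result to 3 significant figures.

k_A = Gd⁴/(8D³N_a) = (67.9×10³)(4.1⁴)/(8·22.0³·22) = 10.238 N/mm
Series: 1/k_eq = 1/10.238 + 1/11 = 0.18858; k_eq = 5.3027 N/mm

5.30 N/mm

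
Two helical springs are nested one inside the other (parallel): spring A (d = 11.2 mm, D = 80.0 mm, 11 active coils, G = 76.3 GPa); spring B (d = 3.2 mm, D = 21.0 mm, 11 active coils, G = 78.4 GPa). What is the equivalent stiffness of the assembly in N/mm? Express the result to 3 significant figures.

k_A = Gd⁴/(8D³N_a) = (76.3×10³)(11.2⁴)/(8·80.0³·11) = 26.647 N/mm
k_B = Gd⁴/(8D³N_a) = (78.4×10³)(3.2⁴)/(8·21.0³·11) = 10.087 N/mm
Parallel: k_eq = 26.647 + 10.087 = 36.734 N/mm

36.7 N/mm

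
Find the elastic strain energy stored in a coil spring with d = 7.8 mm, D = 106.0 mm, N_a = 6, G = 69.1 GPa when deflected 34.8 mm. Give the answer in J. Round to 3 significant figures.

2.71 J

k = Gd⁴/(8D³N_a) = (69.1×10³)(7.8⁴)/(8·106.0³·6) = 4.474 N/mm
U = ½kδ² = 0.5 × 4.474 × 34.8² = 2709.1 N·mm = 2.7091 J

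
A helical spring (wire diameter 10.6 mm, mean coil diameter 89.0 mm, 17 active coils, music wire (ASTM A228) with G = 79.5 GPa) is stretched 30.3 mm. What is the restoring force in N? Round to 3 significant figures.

317 N

k = Gd⁴/(8D³N_a) = (79.5×10³)(10.6⁴)/(8·89.0³·17) = 10.468 N/mm
F = k·δ = 10.468 × 30.3 = 317.19 N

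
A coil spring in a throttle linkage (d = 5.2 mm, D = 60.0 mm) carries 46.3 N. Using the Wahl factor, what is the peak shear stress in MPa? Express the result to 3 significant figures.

Spring index C = D/d = 60.0/5.2 = 11.5385
K_W = (4C−1)/(4C−4) + 0.615/C = 45.154/42.154 + 0.0533 = 1.1245
τ₀ = 8FD/(πd³) = 8·46.3·60.0/(π·5.2³) = 22224/441.73 = 50.311 MPa
τ_max = K·τ₀ = 1.1245 × 50.311 = 56.573 MPa

56.6 MPa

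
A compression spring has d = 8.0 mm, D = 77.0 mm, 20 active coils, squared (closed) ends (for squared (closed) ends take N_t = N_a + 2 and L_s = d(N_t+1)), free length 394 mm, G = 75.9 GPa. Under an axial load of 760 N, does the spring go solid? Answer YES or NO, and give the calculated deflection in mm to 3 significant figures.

k = Gd⁴/(8D³N_a) = (75.9×10³)(8.0⁴)/(8·77.0³·20) = 4.2561 N/mm
N_t = 22; L_s = 8.0·23 = 184 mm; δ_solid = L₀ − L_s = 394 − 184 = 210 mm
δ = F/k = 760/4.2561 = 178.57 mm
δ < δ_solid → spring does not go solid

NO, δ = 179 mm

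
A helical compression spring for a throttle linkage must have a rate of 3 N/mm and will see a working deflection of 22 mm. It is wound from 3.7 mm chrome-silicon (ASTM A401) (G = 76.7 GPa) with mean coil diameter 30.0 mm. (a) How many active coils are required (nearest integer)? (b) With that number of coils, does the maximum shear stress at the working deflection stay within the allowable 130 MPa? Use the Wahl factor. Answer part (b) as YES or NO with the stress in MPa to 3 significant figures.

N_a = Gd⁴/(8D³k) = (76.7×10³)(3.7⁴)/(8·30.0³·3) = 22.18 → N_a = 22
Actual rate k = Gd⁴/(8D³·22) = 3.025 N/mm
Working load F = kδ = 3.025·22 = 66.55 N
C = 30.0/3.7 = 8.1081; K_W = (4C−1)/(4C−4)+0.615/C = 1.1814
τ_max = K_W·8FD/(πd³) = 1.1814·100.37 = 118.57 MPa
τ_max ≤ 130 MPa → acceptable

(a) 22 coils; (b) YES, τ_max = 119 MPa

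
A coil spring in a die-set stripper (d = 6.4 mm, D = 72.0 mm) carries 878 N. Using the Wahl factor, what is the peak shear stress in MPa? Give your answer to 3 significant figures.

Spring index C = D/d = 72.0/6.4 = 11.2500
K_W = (4C−1)/(4C−4) + 0.615/C = 44.000/41.000 + 0.0547 = 1.1278
τ₀ = 8FD/(πd³) = 8·878·72.0/(π·6.4³) = 505728/823.55 = 614.08 MPa
τ_max = K·τ₀ = 1.1278 × 614.08 = 692.59 MPa

693 MPa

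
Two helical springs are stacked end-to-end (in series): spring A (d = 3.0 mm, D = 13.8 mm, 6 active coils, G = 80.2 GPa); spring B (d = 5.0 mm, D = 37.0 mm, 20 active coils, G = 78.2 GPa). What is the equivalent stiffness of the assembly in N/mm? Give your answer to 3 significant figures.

k_A = Gd⁴/(8D³N_a) = (80.2×10³)(3.0⁴)/(8·13.8³·6) = 51.497 N/mm
k_B = Gd⁴/(8D³N_a) = (78.2×10³)(5.0⁴)/(8·37.0³·20) = 6.0306 N/mm
Series: 1/k_eq = 1/51.497 + 1/6.0306 = 0.18524; k_eq = 5.3984 N/mm

5.40 N/mm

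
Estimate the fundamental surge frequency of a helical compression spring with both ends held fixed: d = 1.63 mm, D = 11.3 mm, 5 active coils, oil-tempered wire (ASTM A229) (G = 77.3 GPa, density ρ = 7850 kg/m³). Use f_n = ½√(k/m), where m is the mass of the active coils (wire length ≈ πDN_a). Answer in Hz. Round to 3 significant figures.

902 Hz

k = Gd⁴/(8D³N_a) = (77.3×10³)(1.63⁴)/(8·11.3³·5) = 9.4544 N/mm = 9454.4 N/m
Wire length L = πDN_a = π·11.3·5 = 177.5 mm
m = ρ·(πd²/4)·L = 7850 × 2.0867×10⁻⁶ m² × 0.1775 m = 0.0029076 kg
f_n = ½√(k/m) = 0.5·√(9454.4/0.0029076) = 0.5·√(3.2516e+06) = 901.61 Hz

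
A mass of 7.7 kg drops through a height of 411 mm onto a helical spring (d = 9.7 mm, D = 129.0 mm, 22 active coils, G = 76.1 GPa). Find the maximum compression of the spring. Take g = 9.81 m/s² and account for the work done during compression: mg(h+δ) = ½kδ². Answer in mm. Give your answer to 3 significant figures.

k = Gd⁴/(8D³N_a) = (76.1×10³)(9.7⁴)/(8·129.0³·22) = 1.7832 N/mm
W = mg = 7.7 × 9.81 = 75.537 N
½kδ² − Wδ − Wh = 0 → δ = (W + √(W² + 2kWh))/k
δ = (75.537 + √(5705.8 + 110719))/1.7832 = (75.537 + 341.21)/1.7832 = 233.71 mm

234 mm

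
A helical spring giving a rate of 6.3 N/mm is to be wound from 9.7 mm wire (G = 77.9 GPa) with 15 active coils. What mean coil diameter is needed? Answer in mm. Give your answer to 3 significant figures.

97.0 mm

D = (Gd⁴/(8N_a·k))^(1/3) = (77.9×10³·9.7⁴/(8·15·6.3))^(1/3)
  = (912226)^(1/3) = 96.9842 mm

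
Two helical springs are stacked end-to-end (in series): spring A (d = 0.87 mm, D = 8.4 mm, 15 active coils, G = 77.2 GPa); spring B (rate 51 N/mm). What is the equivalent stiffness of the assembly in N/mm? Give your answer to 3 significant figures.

k_A = Gd⁴/(8D³N_a) = (77.2×10³)(0.87⁴)/(8·8.4³·15) = 0.62184 N/mm
Series: 1/k_eq = 1/0.62184 + 1/51 = 1.6278; k_eq = 0.61434 N/mm

0.614 N/mm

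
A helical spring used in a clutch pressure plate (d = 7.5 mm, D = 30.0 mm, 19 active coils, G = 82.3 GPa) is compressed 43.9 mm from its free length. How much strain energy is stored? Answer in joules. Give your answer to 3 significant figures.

k = Gd⁴/(8D³N_a) = (82.3×10³)(7.5⁴)/(8·30.0³·19) = 63.451 N/mm
U = ½kδ² = 0.5 × 63.451 × 43.9² = 61142 N·mm = 61.142 J

61.1 J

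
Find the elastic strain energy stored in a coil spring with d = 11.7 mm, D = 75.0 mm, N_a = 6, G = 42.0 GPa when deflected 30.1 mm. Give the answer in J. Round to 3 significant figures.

k = Gd⁴/(8D³N_a) = (42.0×10³)(11.7⁴)/(8·75.0³·6) = 38.866 N/mm
U = ½kδ² = 0.5 × 38.866 × 30.1² = 17606 N·mm = 17.606 J

17.6 J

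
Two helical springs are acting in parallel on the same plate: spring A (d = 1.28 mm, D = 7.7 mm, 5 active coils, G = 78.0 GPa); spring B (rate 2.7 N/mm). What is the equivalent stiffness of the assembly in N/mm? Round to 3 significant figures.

14.2 N/mm

k_A = Gd⁴/(8D³N_a) = (78.0×10³)(1.28⁴)/(8·7.7³·5) = 11.466 N/mm
Parallel: k_eq = 11.466 + 2.7 = 14.166 N/mm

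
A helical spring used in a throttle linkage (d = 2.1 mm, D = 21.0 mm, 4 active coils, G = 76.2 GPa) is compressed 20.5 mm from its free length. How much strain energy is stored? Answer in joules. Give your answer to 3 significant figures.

1.05 J

k = Gd⁴/(8D³N_a) = (76.2×10³)(2.1⁴)/(8·21.0³·4) = 5.0006 N/mm
U = ½kδ² = 0.5 × 5.0006 × 20.5² = 1050.8 N·mm = 1.0508 J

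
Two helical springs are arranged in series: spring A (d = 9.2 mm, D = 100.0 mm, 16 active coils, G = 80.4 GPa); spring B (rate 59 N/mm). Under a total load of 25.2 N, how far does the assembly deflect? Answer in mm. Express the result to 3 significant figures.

6.03 mm

k_A = Gd⁴/(8D³N_a) = (80.4×10³)(9.2⁴)/(8·100.0³·16) = 4.4998 N/mm
Series: 1/k_eq = 1/4.4998 + 1/59 = 0.23918; k_eq = 4.181 N/mm
δ = F/k_eq = 25.2/4.181 = 6.0273 mm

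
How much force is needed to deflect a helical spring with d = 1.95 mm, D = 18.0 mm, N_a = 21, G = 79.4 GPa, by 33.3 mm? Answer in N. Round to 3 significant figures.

k = Gd⁴/(8D³N_a) = (79.4×10³)(1.95⁴)/(8·18.0³·21) = 1.1717 N/mm
F = k·δ = 1.1717 × 33.3 = 39.019 N

39.0 N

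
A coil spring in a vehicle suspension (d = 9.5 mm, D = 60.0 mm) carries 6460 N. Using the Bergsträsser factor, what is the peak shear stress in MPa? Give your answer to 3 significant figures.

1410 MPa

Spring index C = D/d = 60.0/9.5 = 6.3158
K_B = (4C+2)/(4C−3) = 27.263/22.263 = 1.2246
τ₀ = 8FD/(πd³) = 8·6460·60.0/(π·9.5³) = 3.1008e+06/2693.5 = 1151.2 MPa
τ_max = K·τ₀ = 1.2246 × 1151.2 = 1409.8 MPa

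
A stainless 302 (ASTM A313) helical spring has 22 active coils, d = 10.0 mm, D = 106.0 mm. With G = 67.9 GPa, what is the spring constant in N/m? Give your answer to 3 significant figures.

3240 N/m

k = Gd⁴/(8D³N_a) = (67.9×10³ × 10.0⁴) / (8 × 106.0³ × 22)
  = 6.79e+08 / 2.09619e+08 = 3.2392 N/mm = 3239.2 N/m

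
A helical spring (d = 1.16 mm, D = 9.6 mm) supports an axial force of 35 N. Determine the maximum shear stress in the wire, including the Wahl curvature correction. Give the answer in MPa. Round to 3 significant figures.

Spring index C = D/d = 9.6/1.16 = 8.2759
K_W = (4C−1)/(4C−4) + 0.615/C = 32.103/29.103 + 0.0743 = 1.1774
τ₀ = 8FD/(πd³) = 8·35·9.6/(π·1.16³) = 2688/4.9037 = 548.16 MPa
τ_max = K·τ₀ = 1.1774 × 548.16 = 645.4 MPa

645 MPa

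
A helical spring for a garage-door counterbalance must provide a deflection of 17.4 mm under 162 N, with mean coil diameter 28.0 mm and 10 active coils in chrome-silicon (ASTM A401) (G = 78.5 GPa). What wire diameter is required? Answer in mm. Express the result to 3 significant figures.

Required rate k = F/δ = 162/17.4 = 9.3103 N/mm
d = (8D³N_a·k / G)^(1/4) = (8·28.0³·10·9.3103 / (78.5×10³))^0.25
  = (208.29)^0.25 = 3.7990 mm

3.80 mm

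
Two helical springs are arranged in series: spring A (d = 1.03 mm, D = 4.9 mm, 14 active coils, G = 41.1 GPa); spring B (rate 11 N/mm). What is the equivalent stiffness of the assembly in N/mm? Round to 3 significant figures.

k_A = Gd⁴/(8D³N_a) = (41.1×10³)(1.03⁴)/(8·4.9³·14) = 3.5106 N/mm
Series: 1/k_eq = 1/3.5106 + 1/11 = 0.37576; k_eq = 2.6613 N/mm

2.66 N/mm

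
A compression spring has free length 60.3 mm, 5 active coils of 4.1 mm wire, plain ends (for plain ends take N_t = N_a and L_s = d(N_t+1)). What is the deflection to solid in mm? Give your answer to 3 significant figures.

N_t = 5; L_s = 4.1·6 = 24.6 mm
δ_solid = L₀ − L_s = 60.3 − 24.6 = 35.7 mm

35.7 mm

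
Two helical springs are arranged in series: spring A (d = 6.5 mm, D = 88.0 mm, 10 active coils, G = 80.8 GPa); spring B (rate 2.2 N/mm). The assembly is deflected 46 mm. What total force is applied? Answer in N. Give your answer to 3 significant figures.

k_A = Gd⁴/(8D³N_a) = (80.8×10³)(6.5⁴)/(8·88.0³·10) = 2.6456 N/mm
Series: 1/k_eq = 1/2.6456 + 1/2.2 = 0.83253; k_eq = 1.2012 N/mm
F = k_eq·δ = 1.2012·46 = 55.253 N

55.3 N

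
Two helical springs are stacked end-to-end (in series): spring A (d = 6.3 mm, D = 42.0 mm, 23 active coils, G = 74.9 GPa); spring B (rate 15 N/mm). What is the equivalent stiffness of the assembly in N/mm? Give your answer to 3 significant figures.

k_A = Gd⁴/(8D³N_a) = (74.9×10³)(6.3⁴)/(8·42.0³·23) = 8.6552 N/mm
Series: 1/k_eq = 1/8.6552 + 1/15 = 0.1822; k_eq = 5.4884 N/mm

5.49 N/mm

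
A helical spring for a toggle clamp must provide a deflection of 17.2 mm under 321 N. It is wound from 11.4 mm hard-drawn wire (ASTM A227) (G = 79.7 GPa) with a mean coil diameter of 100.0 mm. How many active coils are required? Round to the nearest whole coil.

9

Required rate k = F/δ = 321/17.2 = 18.663 N/mm
N_a = Gd⁴/(8D³k) = (79.7×10³ × 11.4⁴)/(8 × 100.0³ × 18.663)
    = 1.3461e+09 / 1.49302e+08 = 9.016 → 9 coils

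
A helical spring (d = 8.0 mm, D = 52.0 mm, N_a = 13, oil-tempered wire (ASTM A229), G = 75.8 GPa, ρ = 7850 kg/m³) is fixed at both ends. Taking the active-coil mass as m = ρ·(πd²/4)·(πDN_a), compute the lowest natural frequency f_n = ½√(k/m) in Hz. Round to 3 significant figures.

79.6 Hz

k = Gd⁴/(8D³N_a) = (75.8×10³)(8.0⁴)/(8·52.0³·13) = 21.232 N/mm = 21232 N/m
Wire length L = πDN_a = π·52.0·13 = 2123.7 mm
m = ρ·(πd²/4)·L = 7850 × 50.265×10⁻⁶ m² × 2.1237 m = 0.83798 kg
f_n = ½√(k/m) = 0.5·√(21232/0.83798) = 0.5·√(25337) = 79.587 Hz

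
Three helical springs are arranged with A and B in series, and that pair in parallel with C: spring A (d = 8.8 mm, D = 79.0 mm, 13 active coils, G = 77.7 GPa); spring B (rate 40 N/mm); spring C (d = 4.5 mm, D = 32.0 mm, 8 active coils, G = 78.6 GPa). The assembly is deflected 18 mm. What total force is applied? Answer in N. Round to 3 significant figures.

k_A = Gd⁴/(8D³N_a) = (77.7×10³)(8.8⁴)/(8·79.0³·13) = 9.0873 N/mm
k_C = Gd⁴/(8D³N_a) = (78.6×10³)(4.5⁴)/(8·32.0³·8) = 15.369 N/mm
Springs A,B series: k_AB = 1/(1/9.0873+1/40) = 7.405 N/mm; parallel with C: k_eq = 7.405+15.369 = 22.774 N/mm
F = k_eq·δ = 22.774·18 = 409.93 N

410 N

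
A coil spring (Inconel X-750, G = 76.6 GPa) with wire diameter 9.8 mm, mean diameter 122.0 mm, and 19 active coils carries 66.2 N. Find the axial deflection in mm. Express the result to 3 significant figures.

k = Gd⁴/(8D³N_a) = (76.6×10³)(9.8⁴)/(8·122.0³·19) = 2.5598 N/mm
δ = F/k = 66.2 / 2.5598 = 25.861 mm

25.9 mm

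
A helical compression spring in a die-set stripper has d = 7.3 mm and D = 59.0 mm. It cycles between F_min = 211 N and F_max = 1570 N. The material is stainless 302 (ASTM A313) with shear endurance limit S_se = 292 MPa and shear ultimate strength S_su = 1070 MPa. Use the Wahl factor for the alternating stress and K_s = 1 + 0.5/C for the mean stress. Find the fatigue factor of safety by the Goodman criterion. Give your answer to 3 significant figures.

0.712

C = D/d = 59.0/7.3 = 8.0822; K_W = (4C−1)/(4C−4)+0.615/C = 1.1820; K_s = 1+0.5/C = 1.0619
F_a = (F_max−F_min)/2 = 679.5 N; F_m = (F_max+F_min)/2 = 890.5 N
τ_a = K_W·8F_aD/(πd³) = 1.1820 × 262.43 = 310.19 MPa
τ_m = K_s·8F_mD/(πd³) = 1.0619 × 343.92 = 365.2 MPa
Goodman: 1/n_f = τ_a/S_se + τ_m/S_su = 310.19/292 + 365.2/1070 = 1.06229 + 0.34131 = 1.4036
n_f = 1/1.4036 = 0.7125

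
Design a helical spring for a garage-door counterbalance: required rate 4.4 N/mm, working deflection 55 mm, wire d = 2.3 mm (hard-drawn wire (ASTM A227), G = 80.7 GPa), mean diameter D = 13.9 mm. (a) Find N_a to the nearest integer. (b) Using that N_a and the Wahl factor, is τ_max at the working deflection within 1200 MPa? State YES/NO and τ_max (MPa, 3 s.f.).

(a) 24 coils; (b) YES, τ_max = 876 MPa

N_a = Gd⁴/(8D³k) = (80.7×10³)(2.3⁴)/(8·13.9³·4.4) = 23.89 → N_a = 24
Actual rate k = Gd⁴/(8D³·24) = 4.3796 N/mm
Working load F = kδ = 4.3796·55 = 240.88 N
C = 13.9/2.3 = 6.0435; K_W = (4C−1)/(4C−4)+0.615/C = 1.2505
τ_max = K_W·8FD/(πd³) = 1.2505·700.77 = 876.29 MPa
τ_max ≤ 1200 MPa → acceptable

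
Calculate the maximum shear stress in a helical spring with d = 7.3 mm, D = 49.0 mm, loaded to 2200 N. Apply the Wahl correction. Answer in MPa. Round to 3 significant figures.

Spring index C = D/d = 49.0/7.3 = 6.7123
K_W = (4C−1)/(4C−4) + 0.615/C = 25.849/22.849 + 0.0916 = 1.2229
τ₀ = 8FD/(πd³) = 8·2200·49.0/(π·7.3³) = 862400/1222.1 = 705.65 MPa
τ_max = K·τ₀ = 1.2229 × 705.65 = 862.95 MPa

863 MPa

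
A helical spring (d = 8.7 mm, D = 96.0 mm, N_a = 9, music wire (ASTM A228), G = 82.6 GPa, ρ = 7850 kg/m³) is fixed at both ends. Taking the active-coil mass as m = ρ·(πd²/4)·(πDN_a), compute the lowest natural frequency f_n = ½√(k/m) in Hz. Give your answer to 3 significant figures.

k = Gd⁴/(8D³N_a) = (82.6×10³)(8.7⁴)/(8·96.0³·9) = 7.4287 N/mm = 7428.7 N/m
Wire length L = πDN_a = π·96.0·9 = 2714.3 mm
m = ρ·(πd²/4)·L = 7850 × 59.447×10⁻⁶ m² × 2.7143 m = 1.2667 kg
f_n = ½√(k/m) = 0.5·√(7428.7/1.2667) = 0.5·√(5864.7) = 38.291 Hz

38.3 Hz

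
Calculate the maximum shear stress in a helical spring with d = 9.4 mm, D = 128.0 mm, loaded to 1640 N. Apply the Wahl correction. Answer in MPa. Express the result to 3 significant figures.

Spring index C = D/d = 128.0/9.4 = 13.6170
K_W = (4C−1)/(4C−4) + 0.615/C = 53.468/50.468 + 0.0452 = 1.1046
τ₀ = 8FD/(πd³) = 8·1640·128.0/(π·9.4³) = 1.67936e+06/2609.4 = 643.59 MPa
τ_max = K·τ₀ = 1.1046 × 643.59 = 710.92 MPa

711 MPa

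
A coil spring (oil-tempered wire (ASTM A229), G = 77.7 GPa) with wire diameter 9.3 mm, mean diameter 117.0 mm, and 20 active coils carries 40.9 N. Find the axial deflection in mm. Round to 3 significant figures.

18.0 mm

k = Gd⁴/(8D³N_a) = (77.7×10³)(9.3⁴)/(8·117.0³·20) = 2.2682 N/mm
δ = F/k = 40.9 / 2.2682 = 18.032 mm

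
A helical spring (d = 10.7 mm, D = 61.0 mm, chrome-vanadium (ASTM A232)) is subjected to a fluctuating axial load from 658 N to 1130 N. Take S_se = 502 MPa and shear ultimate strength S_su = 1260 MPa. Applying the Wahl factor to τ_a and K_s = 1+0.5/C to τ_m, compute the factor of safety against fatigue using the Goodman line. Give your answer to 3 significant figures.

5.77

C = D/d = 61.0/10.7 = 5.7009; K_W = (4C−1)/(4C−4)+0.615/C = 1.2674; K_s = 1+0.5/C = 1.0877
F_a = (F_max−F_min)/2 = 236 N; F_m = (F_max+F_min)/2 = 894 N
τ_a = K_W·8F_aD/(πd³) = 1.2674 × 29.925 = 37.927 MPa
τ_m = K_s·8F_mD/(πd³) = 1.0877 × 113.36 = 123.3 MPa
Goodman: 1/n_f = τ_a/S_se + τ_m/S_su = 37.927/502 + 123.3/1260 = 0.07555 + 0.09786 = 0.17341
n_f = 1/0.17341 = 5.767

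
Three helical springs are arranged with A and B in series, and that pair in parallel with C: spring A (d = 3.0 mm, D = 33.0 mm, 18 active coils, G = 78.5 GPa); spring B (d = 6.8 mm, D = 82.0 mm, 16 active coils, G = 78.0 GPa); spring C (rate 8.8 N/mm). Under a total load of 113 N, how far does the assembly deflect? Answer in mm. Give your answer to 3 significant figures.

k_A = Gd⁴/(8D³N_a) = (78.5×10³)(3.0⁴)/(8·33.0³·18) = 1.2287 N/mm
k_B = Gd⁴/(8D³N_a) = (78.0×10³)(6.8⁴)/(8·82.0³·16) = 2.3631 N/mm
Springs A,B series: k_AB = 1/(1/1.2287+1/2.3631) = 0.80838 N/mm; parallel with C: k_eq = 0.80838+8.8 = 9.6084 N/mm
δ = F/k_eq = 113/9.6084 = 11.761 mm

11.8 mm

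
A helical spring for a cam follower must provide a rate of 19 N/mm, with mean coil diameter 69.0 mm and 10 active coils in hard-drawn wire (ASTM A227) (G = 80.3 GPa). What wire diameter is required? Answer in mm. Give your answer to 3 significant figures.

8.88 mm

d = (8D³N_a·k / G)^(1/4) = (8·69.0³·10·19 / (80.3×10³))^0.25
  = (6218.4)^0.25 = 8.8801 mm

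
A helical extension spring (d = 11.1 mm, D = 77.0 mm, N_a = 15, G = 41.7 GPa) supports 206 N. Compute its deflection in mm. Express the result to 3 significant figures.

k = Gd⁴/(8D³N_a) = (41.7×10³)(11.1⁴)/(8·77.0³·15) = 11.555 N/mm
δ = F/k = 206 / 11.555 = 17.828 mm

17.8 mm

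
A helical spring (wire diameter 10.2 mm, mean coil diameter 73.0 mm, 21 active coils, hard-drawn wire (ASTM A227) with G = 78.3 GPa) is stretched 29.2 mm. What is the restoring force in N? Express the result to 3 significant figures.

379 N

k = Gd⁴/(8D³N_a) = (78.3×10³)(10.2⁴)/(8·73.0³·21) = 12.968 N/mm
F = k·δ = 12.968 × 29.2 = 378.68 N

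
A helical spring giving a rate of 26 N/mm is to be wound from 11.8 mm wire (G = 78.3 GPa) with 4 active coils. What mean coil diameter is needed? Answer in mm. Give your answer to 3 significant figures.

122 mm

D = (Gd⁴/(8N_a·k))^(1/3) = (78.3×10³·11.8⁴/(8·4·26))^(1/3)
  = (1.82459e+06)^(1/3) = 122.1956 mm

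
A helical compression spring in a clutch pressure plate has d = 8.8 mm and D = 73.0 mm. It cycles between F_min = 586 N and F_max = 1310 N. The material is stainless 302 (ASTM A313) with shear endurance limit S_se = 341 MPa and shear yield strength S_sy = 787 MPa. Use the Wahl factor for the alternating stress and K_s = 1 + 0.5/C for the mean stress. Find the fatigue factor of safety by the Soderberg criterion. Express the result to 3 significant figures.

1.45

C = D/d = 73.0/8.8 = 8.2955; K_W = (4C−1)/(4C−4)+0.615/C = 1.1769; K_s = 1+0.5/C = 1.0603
F_a = (F_max−F_min)/2 = 362 N; F_m = (F_max+F_min)/2 = 948 N
τ_a = K_W·8F_aD/(πd³) = 1.1769 × 98.747 = 116.22 MPa
τ_m = K_s·8F_mD/(πd³) = 1.0603 × 258.6 = 274.18 MPa
Soderberg: 1/n_f = τ_a/S_se + τ_m/S_sy = 116.22/341 + 274.18/787 = 0.34082 + 0.34839 = 0.68921
n_f = 1/0.68921 = 1.451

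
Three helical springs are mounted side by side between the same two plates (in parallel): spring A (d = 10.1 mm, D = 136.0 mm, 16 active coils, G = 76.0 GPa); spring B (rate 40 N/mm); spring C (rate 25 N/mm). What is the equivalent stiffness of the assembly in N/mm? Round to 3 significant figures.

k_A = Gd⁴/(8D³N_a) = (76.0×10³)(10.1⁴)/(8·136.0³·16) = 2.4562 N/mm
Parallel: k_eq = 2.4562 + 40 + 25 = 67.456 N/mm

67.5 N/mm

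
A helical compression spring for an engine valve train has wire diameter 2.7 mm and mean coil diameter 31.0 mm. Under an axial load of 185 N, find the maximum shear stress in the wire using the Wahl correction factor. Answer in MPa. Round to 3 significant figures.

Spring index C = D/d = 31.0/2.7 = 11.4815
K_W = (4C−1)/(4C−4) + 0.615/C = 44.926/41.926 + 0.0536 = 1.1251
τ₀ = 8FD/(πd³) = 8·185·31.0/(π·2.7³) = 45880/61.836 = 741.96 MPa
τ_max = K·τ₀ = 1.1251 × 741.96 = 834.8 MPa

835 MPa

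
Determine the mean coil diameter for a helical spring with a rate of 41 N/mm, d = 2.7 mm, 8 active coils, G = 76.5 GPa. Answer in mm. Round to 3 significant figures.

D = (Gd⁴/(8N_a·k))^(1/3) = (76.5×10³·2.7⁴/(8·8·41))^(1/3)
  = (1549.36)^(1/3) = 11.5714 mm

11.6 mm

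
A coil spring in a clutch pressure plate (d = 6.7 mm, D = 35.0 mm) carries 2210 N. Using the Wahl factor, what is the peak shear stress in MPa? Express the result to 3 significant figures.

Spring index C = D/d = 35.0/6.7 = 5.2239
K_W = (4C−1)/(4C−4) + 0.615/C = 19.896/16.896 + 0.1177 = 1.2953
τ₀ = 8FD/(πd³) = 8·2210·35.0/(π·6.7³) = 618800/944.87 = 654.9 MPa
τ_max = K·τ₀ = 1.2953 × 654.9 = 848.29 MPa

848 MPa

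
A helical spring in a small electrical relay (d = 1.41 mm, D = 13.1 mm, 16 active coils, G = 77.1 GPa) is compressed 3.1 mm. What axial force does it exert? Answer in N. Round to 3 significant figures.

k = Gd⁴/(8D³N_a) = (77.1×10³)(1.41⁴)/(8·13.1³·16) = 1.059 N/mm
F = k·δ = 1.059 × 3.1 = 3.283 N

3.28 N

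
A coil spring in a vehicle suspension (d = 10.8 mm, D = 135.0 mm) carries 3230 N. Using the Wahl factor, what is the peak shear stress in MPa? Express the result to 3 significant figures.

Spring index C = D/d = 135.0/10.8 = 12.5000
K_W = (4C−1)/(4C−4) + 0.615/C = 49.000/46.000 + 0.0492 = 1.1144
τ₀ = 8FD/(πd³) = 8·3230·135.0/(π·10.8³) = 3.4884e+06/3957.5 = 881.47 MPa
τ_max = K·τ₀ = 1.1144 × 881.47 = 982.32 MPa

982 MPa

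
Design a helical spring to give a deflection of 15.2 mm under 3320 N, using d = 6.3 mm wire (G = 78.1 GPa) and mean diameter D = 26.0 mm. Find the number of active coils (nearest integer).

4

Required rate k = F/δ = 3320/15.2 = 218.42 N/mm
N_a = Gd⁴/(8D³k) = (78.1×10³ × 6.3⁴)/(8 × 26.0³ × 218.42)
    = 1.23031e+08 / 3.07117e+07 = 4.006 → 4 coils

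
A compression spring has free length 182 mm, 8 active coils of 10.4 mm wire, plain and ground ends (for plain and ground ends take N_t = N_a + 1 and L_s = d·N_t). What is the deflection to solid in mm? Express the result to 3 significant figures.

N_t = 9; L_s = 10.4·9 = 93.6 mm
δ_solid = L₀ − L_s = 182 − 93.6 = 88.4 mm

88.4 mm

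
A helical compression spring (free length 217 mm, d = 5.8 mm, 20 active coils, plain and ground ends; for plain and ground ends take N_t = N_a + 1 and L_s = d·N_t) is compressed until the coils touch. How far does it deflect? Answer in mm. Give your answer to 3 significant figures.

95.2 mm

N_t = 21; L_s = 5.8·21 = 121.8 mm
δ_solid = L₀ − L_s = 217 − 121.8 = 95.2 mm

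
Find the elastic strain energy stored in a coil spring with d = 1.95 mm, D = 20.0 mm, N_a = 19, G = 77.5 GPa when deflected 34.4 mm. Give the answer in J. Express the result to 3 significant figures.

0.545 J

k = Gd⁴/(8D³N_a) = (77.5×10³)(1.95⁴)/(8·20.0³·19) = 0.92152 N/mm
U = ½kδ² = 0.5 × 0.92152 × 34.4² = 545.25 N·mm = 0.54525 J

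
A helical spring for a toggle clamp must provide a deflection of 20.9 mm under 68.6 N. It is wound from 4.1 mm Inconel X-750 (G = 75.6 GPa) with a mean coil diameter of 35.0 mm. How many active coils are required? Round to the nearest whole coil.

Required rate k = F/δ = 68.6/20.9 = 3.2823 N/mm
N_a = Gd⁴/(8D³k) = (75.6×10³ × 4.1⁴)/(8 × 35.0³ × 3.2823)
    = 2.13628e+07 / 1.12583e+06 = 18.98 → 19 coils

19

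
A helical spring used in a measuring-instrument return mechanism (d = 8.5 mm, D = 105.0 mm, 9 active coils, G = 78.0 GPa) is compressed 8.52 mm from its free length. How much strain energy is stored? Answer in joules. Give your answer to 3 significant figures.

k = Gd⁴/(8D³N_a) = (78.0×10³)(8.5⁴)/(8·105.0³·9) = 4.8851 N/mm
U = ½kδ² = 0.5 × 4.8851 × 8.52² = 177.3 N·mm = 0.1773 J

0.177 J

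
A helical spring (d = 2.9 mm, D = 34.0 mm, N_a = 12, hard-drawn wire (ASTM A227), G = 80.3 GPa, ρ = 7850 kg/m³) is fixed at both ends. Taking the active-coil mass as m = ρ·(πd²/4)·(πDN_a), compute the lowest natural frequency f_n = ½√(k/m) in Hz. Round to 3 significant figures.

75.2 Hz

k = Gd⁴/(8D³N_a) = (80.3×10³)(2.9⁴)/(8·34.0³·12) = 1.5052 N/mm = 1505.2 N/m
Wire length L = πDN_a = π·34.0·12 = 1281.8 mm
m = ρ·(πd²/4)·L = 7850 × 6.6052×10⁻⁶ m² × 1.2818 m = 0.066461 kg
f_n = ½√(k/m) = 0.5·√(1505.2/0.066461) = 0.5·√(22648) = 75.247 Hz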